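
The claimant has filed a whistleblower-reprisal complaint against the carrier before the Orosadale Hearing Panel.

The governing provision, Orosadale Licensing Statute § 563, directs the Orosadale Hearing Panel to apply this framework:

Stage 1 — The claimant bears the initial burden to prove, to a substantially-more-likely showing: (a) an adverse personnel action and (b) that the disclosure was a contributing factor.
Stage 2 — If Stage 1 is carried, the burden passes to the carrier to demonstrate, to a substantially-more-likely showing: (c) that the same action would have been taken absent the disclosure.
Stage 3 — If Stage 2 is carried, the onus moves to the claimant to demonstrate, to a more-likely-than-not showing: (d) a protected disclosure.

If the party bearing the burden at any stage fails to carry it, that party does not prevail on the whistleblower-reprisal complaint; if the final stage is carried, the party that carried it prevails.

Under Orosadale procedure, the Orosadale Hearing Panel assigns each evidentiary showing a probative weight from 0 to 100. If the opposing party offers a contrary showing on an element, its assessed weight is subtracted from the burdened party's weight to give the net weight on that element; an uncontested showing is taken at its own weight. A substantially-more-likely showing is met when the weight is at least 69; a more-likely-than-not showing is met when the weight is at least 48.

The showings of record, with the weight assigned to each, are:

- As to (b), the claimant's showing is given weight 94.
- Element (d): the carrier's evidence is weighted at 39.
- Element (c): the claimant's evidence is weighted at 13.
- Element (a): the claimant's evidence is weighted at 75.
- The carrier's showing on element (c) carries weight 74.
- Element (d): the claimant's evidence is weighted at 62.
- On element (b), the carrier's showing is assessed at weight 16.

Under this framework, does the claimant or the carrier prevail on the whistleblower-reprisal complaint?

claimant

At Stage 1 the claimant must meet a substantially-more-likely showing (weight is at least 69): on (a) the weight is 75, which does reach 69, so (a) meets the standard; on (b) the weight is 94 less the opposing 16 gives net 78, which does reach 69, so (b) meets the standard.
  Stage 1 is satisfied; the onus moves to the carrier.
At Stage 2 the carrier must meet a substantially-more-likely showing (weight is at least 69): on (c) the weight is 74 less the opposing 13 gives net 61, which does not reach 69, so (c) does not meet the standard.
  Not every element is met, so the carrier fails to carry Stage 2.
The claimant prevails.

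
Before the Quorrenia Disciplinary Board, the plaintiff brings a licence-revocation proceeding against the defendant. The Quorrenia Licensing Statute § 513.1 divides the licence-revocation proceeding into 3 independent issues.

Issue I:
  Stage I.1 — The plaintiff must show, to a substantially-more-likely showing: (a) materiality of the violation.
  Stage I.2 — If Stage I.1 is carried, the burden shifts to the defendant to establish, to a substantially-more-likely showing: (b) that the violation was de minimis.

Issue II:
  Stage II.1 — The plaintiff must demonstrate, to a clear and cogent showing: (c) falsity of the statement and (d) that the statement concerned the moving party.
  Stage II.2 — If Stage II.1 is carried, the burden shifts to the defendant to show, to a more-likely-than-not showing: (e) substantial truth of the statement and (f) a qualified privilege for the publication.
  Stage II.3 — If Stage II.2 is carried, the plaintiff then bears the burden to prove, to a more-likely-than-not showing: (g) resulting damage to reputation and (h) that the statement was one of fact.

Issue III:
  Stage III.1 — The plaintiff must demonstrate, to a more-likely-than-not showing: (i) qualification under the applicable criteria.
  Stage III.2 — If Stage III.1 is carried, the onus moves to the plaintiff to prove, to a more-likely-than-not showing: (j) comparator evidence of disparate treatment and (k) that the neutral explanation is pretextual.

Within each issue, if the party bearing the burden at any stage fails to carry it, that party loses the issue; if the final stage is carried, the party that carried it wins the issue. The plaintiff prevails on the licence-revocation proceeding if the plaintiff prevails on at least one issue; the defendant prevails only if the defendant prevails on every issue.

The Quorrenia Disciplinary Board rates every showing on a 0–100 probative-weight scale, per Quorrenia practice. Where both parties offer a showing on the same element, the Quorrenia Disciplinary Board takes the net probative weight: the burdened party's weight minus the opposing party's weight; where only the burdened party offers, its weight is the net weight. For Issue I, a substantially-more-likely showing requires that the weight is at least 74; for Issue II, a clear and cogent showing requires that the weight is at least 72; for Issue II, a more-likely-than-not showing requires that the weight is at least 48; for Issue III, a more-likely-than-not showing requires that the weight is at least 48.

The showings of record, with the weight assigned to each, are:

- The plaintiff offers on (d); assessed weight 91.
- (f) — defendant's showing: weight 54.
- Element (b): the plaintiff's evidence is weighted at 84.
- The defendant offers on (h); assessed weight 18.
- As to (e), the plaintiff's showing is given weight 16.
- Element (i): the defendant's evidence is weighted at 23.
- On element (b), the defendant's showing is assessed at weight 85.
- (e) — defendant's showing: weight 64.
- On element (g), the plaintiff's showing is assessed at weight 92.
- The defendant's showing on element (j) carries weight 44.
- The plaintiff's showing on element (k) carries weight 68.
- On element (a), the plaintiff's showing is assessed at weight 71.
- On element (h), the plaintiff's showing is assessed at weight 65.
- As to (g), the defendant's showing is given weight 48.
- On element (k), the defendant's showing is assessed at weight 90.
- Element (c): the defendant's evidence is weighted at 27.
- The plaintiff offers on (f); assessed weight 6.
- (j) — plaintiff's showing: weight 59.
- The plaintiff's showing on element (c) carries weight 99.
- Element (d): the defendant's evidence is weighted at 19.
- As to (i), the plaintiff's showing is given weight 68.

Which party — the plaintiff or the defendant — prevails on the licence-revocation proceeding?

— Issue I —
Stage I.1 — burden on plaintiff; standard: a substantially-more-likely showing (weight is at least 74).
    (a): 71 < 74 [not met]
  Stage I.1 not carried; the plaintiff fails its burden.
The analysis ends at Stage I.1; the defendant prevails on this issue.
— Issue II —
At Stage II.1 the plaintiff must meet a clear and cogent showing (weight is at least 72): on (c) the weight is 99 less the opposing 27 gives net 72, which does reach 72, so (c) meets the standard; on (d) the weight is 91 less the opposing 19 gives net 72, ≥ 72, so (d) meets the standard.
  Stage II.1 carried; the burden shifts to the defendant.
At Stage II.2 the defendant must meet a more-likely-than-not showing (weight is at least 48): on (e) the weight is 64 less the opposing 16 gives net 48, ≥ 48, so (e) meets the standard; on (f) the weight is 54 less the opposing 6 gives net 48, ≥ 48, so (f) meets the standard.
  Stage II.2 is satisfied; the onus moves to the plaintiff.
At Stage II.3 the plaintiff must meet a more-likely-than-not showing (weight is at least 48): on (g) the weight is 92 less the opposing 48 gives net 44, which does not reach 48, so (g) does not meet the standard; on (h) the weight is 65 less the opposing 18 gives net 47, < 48, so (h) does not meet the standard.
  Stage II.3 not carried; the plaintiff fails its burden.
So the defendant prevails on this issue.
— Issue III —
Stage III.1 (plaintiff, a more-likely-than-not showing, weight is at least 48): (i) net 68−23=45 < 48 — fails.
  The plaintiff does not carry Stage III.1.
The defendant prevails on this issue.
Per-issue: Issue I → defendant; Issue II → defendant; Issue III → defendant. The plaintiff must prevail on at least one issue; overall, the defendant prevails.

defendant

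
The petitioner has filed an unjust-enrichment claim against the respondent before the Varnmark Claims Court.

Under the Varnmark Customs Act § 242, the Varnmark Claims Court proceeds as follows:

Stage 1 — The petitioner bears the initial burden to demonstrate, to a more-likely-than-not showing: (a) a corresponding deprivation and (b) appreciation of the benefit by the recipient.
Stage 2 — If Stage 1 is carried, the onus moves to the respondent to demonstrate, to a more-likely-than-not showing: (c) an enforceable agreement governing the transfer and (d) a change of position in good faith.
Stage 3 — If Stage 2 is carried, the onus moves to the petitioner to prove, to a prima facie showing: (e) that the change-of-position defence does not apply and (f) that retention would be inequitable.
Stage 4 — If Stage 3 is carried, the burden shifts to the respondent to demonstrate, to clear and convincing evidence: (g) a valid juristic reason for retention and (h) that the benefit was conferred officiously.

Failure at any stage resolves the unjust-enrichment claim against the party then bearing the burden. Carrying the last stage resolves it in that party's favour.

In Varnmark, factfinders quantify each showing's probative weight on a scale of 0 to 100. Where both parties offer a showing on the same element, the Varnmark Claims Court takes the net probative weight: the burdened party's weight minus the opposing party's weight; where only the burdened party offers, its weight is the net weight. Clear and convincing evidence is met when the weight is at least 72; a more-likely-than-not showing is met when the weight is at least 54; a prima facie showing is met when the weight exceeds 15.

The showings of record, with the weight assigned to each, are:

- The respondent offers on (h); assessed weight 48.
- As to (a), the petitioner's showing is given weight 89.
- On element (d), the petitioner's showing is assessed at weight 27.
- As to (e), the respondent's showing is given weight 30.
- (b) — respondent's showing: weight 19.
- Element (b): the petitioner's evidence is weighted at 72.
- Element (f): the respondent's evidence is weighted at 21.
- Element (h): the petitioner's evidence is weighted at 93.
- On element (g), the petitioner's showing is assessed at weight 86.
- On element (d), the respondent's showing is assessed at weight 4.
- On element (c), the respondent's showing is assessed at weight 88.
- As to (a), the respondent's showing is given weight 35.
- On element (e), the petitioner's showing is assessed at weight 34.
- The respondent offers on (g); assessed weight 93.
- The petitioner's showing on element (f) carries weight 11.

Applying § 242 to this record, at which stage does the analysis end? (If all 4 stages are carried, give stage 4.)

At Stage 1 the petitioner must meet a more-likely-than-not showing (weight is at least 54): on (a) the weight is 89 less the opposing 35 gives net 54, ≥ 54, so (a) meets the standard; on (b) the weight is 72 less the opposing 19 gives net 53, which does not reach 54, so (b) does not meet the standard.
  Not every element is met, so the petitioner fails to carry Stage 1.
The respondent prevails.

stage 1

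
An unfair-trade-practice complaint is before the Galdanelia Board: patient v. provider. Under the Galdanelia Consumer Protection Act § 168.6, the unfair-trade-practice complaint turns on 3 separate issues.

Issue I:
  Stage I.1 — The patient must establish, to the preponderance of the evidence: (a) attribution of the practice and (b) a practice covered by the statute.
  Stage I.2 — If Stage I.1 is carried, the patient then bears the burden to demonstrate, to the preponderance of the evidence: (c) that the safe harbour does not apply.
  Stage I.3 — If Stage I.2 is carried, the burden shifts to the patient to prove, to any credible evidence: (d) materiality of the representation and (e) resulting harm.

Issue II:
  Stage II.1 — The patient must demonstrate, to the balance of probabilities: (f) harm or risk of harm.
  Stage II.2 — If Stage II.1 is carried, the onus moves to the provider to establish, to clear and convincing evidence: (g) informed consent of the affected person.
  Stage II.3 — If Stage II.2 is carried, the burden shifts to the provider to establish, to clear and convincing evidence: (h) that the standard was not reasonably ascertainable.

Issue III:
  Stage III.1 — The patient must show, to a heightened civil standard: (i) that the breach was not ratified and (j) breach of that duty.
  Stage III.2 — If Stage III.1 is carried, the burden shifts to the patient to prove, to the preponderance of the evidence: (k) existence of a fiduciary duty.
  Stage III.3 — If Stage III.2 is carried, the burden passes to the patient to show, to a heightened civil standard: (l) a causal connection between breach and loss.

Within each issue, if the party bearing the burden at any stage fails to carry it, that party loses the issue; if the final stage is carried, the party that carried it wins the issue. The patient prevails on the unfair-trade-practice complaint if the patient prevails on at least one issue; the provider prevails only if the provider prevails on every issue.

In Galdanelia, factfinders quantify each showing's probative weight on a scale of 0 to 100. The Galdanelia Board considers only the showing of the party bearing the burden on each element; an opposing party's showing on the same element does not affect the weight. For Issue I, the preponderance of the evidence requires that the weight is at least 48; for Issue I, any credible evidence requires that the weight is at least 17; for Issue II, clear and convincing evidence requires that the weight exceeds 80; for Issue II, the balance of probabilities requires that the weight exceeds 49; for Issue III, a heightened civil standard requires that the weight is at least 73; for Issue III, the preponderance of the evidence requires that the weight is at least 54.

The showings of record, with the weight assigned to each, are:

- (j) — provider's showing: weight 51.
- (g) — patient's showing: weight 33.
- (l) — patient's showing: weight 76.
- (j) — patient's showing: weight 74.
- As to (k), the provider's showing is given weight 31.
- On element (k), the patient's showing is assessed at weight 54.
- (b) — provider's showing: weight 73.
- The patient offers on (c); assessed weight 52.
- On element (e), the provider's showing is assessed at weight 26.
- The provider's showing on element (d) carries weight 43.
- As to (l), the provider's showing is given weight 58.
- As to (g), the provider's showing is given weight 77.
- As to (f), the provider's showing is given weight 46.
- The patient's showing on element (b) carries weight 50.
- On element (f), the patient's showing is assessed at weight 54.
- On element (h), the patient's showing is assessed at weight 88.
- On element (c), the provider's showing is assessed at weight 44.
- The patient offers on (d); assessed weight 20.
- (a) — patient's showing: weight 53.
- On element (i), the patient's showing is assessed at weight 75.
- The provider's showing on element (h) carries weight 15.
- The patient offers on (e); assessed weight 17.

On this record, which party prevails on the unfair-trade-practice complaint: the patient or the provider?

— Issue I —
At Stage I.1 the patient must meet the preponderance of the evidence (weight is at least 48): on (a) the weight is 53, ≥ 48, so (a) meets the standard; on (b) the weight is 50 (the provider's 73 is given no effect), ≥ 48, so (b) meets the standard.
  Stage I.1 carried; the burden remains with the patient.
At Stage I.2 the patient must meet the preponderance of the evidence (weight is at least 48): on (c) the weight is 52 (the provider's 44 is given no effect), ≥ 48, so (c) meets the standard.
  All elements met. The patient retains the burden for Stage I.3.
At Stage I.3 the patient must meet any credible evidence (weight is at least 17): on (d) the weight is 20 (the provider's 43 is given no effect), ≥ 17, so (d) meets the standard; on (e) the weight is 17 (the provider's 26 is given no effect), which does reach 17, so (e) meets the standard.
  Stage I.3 carried; the final stage is satisfied.
All stages carried — the patient prevails on this issue.
— Issue II —
Stage II.1 — burden on patient; standard: the balance of probabilities (weight exceeds 49).
    (f): 54 (provider's 46 disregarded) > 49 [met]
  The patient carries Stage II.1; the provider now bears the burden.
Stage II.2 — burden on provider; standard: clear and convincing evidence (weight exceeds 80).
    (g): 77 (patient's 33 disregarded) ≤ 80 [not met]
  The provider does not carry Stage II.2.
So the patient prevails on this issue.
— Issue III —
Stage III.1 — burden on patient; standard: a heightened civil standard (weight is at least 73).
    (i): 75 ≥ 73 [met]
    (j): 74 (provider's 51 disregarded) ≥ 73 [met]
  All elements met. The patient retains the burden for Stage III.2.
Stage III.2 — burden on patient; standard: the preponderance of the evidence (weight is at least 54).
    (k): 54 (provider's 31 disregarded) ≥ 54 [met]
  Stage III.2 is satisfied; the patient continues to bear the burden.
Stage III.3 — burden on patient; standard: a heightened civil standard (weight is at least 73).
    (l): 76 (provider's 58 disregarded) ≥ 73 [met]
  All elements met at the final stage.
With every stage satisfied, the patient prevails on this issue.
Per-issue: Issue I → patient; Issue II → patient; Issue III → patient. The patient must prevail on at least one issue; overall, the patient prevails.

patient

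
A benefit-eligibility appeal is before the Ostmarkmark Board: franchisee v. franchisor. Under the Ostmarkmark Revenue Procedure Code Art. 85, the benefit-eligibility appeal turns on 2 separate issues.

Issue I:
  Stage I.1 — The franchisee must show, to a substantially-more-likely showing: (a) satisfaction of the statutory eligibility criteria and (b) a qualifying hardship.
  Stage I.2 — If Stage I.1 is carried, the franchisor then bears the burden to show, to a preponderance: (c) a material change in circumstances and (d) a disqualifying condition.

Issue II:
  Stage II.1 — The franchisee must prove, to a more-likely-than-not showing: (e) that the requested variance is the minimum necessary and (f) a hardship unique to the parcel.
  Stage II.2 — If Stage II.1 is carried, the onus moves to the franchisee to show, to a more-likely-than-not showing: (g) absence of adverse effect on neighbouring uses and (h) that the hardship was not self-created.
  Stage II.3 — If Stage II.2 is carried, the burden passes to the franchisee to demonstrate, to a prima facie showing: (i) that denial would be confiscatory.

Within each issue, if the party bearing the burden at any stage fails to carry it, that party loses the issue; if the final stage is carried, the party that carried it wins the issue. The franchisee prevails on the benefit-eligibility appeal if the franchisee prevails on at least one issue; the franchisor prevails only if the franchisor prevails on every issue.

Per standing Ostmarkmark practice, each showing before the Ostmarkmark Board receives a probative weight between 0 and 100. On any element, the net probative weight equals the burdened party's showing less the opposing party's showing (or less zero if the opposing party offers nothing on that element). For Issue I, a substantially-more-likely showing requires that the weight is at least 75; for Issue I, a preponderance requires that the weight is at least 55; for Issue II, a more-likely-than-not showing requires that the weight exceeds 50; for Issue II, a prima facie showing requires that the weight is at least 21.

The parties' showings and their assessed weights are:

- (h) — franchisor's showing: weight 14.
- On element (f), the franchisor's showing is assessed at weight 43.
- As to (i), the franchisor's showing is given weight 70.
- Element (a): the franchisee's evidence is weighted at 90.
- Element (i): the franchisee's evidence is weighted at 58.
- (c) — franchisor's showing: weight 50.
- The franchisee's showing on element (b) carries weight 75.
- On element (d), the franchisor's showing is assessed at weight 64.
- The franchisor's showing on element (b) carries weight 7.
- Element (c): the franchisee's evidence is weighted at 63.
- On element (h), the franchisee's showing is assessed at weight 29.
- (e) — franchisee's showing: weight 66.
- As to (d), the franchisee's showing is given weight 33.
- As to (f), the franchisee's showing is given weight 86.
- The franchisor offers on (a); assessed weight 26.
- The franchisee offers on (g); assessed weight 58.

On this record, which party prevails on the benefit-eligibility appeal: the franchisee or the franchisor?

franchisor

— Issue I —
At Stage I.1 the franchisee must meet a substantially-more-likely showing (weight is at least 75): on (a) the weight is 90 less the opposing 26 gives net 64, which does not reach 75, so (a) does not meet the standard; on (b) the weight is 75 less the opposing 7 gives net 68, which does not reach 75, so (b) does not meet the standard.
  Not every element is met, so the franchisee fails to carry Stage I.1.
So the franchisor prevails on this issue.
— Issue II —
At Stage II.1 the franchisee must meet a more-likely-than-not showing (weight exceeds 50): on (e) the weight is 66, > 50, so (e) meets the standard; on (f) the weight is 86 less the opposing 43 gives net 43, which does not exceed 50, so (f) does not meet the standard.
  Stage II.1 not carried; the franchisee fails its burden.
So the franchisor prevails on this issue.
Per-issue: Issue I → franchisor; Issue II → franchisor. The franchisee must prevail on at least one issue; overall, the franchisor prevails.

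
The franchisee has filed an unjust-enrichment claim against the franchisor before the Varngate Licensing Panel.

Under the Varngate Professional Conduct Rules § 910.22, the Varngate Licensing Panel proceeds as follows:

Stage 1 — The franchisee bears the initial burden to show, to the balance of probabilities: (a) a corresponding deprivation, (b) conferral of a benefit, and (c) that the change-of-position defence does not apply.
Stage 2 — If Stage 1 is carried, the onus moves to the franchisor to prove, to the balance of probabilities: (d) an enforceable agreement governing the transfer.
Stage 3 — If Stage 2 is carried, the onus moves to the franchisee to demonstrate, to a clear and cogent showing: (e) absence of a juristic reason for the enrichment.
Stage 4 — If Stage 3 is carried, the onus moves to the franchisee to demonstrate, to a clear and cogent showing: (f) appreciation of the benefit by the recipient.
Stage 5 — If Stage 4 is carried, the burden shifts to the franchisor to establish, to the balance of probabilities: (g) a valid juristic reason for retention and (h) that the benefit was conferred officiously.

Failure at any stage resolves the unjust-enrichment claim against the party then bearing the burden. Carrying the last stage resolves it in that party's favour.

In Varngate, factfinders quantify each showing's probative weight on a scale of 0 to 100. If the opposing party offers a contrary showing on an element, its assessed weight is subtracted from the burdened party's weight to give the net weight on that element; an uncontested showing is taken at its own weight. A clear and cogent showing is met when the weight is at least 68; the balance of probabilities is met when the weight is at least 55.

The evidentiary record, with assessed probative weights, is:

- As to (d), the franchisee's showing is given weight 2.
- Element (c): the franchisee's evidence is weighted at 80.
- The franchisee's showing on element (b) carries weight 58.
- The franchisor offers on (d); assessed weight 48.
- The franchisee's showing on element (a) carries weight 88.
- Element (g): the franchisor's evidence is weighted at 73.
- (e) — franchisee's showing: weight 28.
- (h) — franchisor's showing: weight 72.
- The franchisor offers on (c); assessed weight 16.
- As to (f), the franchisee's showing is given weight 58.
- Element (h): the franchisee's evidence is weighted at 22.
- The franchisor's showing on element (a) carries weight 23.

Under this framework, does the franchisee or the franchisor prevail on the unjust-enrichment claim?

At Stage 1 the franchisee must meet the balance of probabilities (weight is at least 55): on (a) the weight is 88 less the opposing 23 gives net 65, which does reach 55, so (a) meets the standard; on (b) the weight is 58, ≥ 55, so (b) meets the standard; on (c) the weight is 80 less the opposing 16 gives net 64, which does reach 55, so (c) meets the standard.
  The franchisee carries Stage 1; the franchisor now bears the burden.
At Stage 2 the franchisor must meet the balance of probabilities (weight is at least 55): on (d) the weight is 48 less the opposing 2 gives net 46, which does not reach 55, so (d) does not meet the standard.
  The franchisor does not carry Stage 2.
So the franchisee prevails.

franchisee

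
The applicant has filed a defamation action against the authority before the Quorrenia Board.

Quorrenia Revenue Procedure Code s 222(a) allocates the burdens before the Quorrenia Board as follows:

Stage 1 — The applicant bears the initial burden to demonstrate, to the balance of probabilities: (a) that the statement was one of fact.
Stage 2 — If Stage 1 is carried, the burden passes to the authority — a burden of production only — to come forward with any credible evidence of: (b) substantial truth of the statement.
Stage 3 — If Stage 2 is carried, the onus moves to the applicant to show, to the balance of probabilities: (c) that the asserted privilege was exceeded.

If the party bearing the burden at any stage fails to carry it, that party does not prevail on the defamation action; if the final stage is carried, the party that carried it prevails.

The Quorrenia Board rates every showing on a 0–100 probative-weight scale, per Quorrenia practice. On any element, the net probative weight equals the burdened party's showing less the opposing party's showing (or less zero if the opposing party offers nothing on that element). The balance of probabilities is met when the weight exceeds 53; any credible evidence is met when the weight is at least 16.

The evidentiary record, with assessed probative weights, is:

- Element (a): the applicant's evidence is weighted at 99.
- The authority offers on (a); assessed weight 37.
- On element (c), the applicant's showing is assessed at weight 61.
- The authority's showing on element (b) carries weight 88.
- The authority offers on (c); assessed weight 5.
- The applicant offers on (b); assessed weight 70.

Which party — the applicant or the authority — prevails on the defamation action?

applicant

Stage 1 (applicant, the balance of probabilities, weight exceeds 53): (a) net 99−37=62 > 53 — meets.
  Stage 1 carried; the burden shifts to the authority.
Stage 2 (authority, any credible evidence, weight is at least 16): (b) net 88−70=18 ≥ 16 — meets.
  Stage 2 carried; the burden shifts to the applicant.
Stage 3 (applicant, the balance of probabilities, weight exceeds 53): (c) net 61−5=56 > 53 — meets.
  All elements met at the final stage.
With every stage satisfied, the applicant prevails.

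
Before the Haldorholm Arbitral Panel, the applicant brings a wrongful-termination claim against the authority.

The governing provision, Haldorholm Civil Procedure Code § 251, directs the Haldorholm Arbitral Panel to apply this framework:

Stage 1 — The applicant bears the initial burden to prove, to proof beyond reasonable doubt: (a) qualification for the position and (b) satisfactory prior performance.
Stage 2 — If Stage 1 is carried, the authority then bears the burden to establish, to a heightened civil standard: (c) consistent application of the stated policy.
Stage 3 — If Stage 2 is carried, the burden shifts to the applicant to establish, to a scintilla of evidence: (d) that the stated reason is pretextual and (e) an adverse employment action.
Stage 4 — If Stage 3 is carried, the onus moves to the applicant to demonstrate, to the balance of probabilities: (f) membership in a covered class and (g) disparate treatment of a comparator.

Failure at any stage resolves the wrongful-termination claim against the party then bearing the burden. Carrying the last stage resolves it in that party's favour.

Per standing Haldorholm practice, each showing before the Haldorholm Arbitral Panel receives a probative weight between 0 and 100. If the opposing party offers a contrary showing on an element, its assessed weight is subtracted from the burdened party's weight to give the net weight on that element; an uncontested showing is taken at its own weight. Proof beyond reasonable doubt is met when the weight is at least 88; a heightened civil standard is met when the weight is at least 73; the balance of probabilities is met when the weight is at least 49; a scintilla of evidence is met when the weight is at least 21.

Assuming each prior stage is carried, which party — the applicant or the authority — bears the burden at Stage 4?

applicant

Stage 4's rule assigns the burden to the applicant (to the balance of probabilities).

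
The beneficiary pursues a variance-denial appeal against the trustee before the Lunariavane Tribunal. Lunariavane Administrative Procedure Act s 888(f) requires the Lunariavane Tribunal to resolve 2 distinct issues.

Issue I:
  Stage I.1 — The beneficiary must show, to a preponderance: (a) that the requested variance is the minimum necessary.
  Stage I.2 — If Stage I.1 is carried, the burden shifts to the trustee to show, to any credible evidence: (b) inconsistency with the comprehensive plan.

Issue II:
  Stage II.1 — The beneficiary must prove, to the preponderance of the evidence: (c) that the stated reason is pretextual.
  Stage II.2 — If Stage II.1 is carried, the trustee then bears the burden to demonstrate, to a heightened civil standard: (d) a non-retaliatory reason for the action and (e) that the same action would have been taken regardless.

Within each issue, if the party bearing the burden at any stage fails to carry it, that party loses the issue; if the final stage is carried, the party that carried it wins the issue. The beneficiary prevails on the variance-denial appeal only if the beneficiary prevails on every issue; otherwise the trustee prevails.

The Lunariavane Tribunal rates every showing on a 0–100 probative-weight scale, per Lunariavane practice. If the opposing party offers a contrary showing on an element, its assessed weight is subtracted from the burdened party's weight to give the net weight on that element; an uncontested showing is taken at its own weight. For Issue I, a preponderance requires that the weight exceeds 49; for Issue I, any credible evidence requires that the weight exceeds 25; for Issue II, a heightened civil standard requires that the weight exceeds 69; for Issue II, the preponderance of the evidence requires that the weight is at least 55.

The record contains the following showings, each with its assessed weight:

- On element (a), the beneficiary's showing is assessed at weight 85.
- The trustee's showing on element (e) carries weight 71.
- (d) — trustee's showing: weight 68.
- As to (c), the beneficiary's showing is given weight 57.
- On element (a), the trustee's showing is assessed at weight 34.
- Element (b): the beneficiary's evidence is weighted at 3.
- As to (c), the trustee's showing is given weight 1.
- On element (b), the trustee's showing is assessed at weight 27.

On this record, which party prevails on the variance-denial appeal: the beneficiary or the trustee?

beneficiary

— Issue I —
Stage I.1 — burden on beneficiary; standard: a preponderance (weight exceeds 49).
    (a): 85 − 34 = 51 > 49 [met]
  The beneficiary carries Stage I.1; the trustee now bears the burden.
Stage I.2 — burden on trustee; standard: any credible evidence (weight exceeds 25).
    (b): 27 − 3 = 24 ≤ 25 [not met]
  Stage I.2 not carried; the trustee fails its burden.
The analysis ends at Stage I.2; the beneficiary prevails on this issue.
— Issue II —
At Stage II.1 the beneficiary must meet the preponderance of the evidence (weight is at least 55): on (c) the weight is 57 less the opposing 1 gives net 56, which does reach 55, so (c) meets the standard.
  All elements met. The burden passes to the trustee.
At Stage II.2 the trustee must meet a heightened civil standard (weight exceeds 69): on (d) the weight is 68, which does not exceed 69, so (d) does not meet the standard; on (e) the weight is 71, > 69, so (e) meets the standard.
  Not every element is met, so the trustee fails to carry Stage II.2.
The beneficiary prevails on this issue.
Per-issue: Issue I → beneficiary; Issue II → beneficiary. The beneficiary must prevail on every issue; overall, the beneficiary prevails.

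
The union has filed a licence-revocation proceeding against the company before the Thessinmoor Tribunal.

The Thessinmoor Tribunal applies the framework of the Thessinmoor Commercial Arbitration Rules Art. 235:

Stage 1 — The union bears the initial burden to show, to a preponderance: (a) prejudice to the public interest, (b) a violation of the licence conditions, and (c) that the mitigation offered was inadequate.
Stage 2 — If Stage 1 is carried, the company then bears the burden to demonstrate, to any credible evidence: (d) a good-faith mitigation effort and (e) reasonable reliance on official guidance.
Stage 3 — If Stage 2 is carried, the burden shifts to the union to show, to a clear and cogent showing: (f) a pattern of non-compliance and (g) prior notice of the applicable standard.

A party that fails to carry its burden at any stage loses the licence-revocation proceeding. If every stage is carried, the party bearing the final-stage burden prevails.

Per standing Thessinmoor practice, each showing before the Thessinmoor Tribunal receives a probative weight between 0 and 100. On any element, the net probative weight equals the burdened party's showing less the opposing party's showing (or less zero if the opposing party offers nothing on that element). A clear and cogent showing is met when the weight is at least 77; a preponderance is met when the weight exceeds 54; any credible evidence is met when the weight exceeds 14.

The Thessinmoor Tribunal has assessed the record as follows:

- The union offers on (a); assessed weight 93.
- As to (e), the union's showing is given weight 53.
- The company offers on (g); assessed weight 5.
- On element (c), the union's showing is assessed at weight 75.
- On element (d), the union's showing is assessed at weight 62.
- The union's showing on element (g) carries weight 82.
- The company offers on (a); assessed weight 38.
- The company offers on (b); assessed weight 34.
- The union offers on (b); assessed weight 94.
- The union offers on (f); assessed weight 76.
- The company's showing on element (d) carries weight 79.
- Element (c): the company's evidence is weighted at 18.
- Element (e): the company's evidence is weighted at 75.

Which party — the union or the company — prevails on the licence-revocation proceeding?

company

At Stage 1 the union must meet a preponderance (weight exceeds 54): on (a) the weight is 93 less the opposing 38 gives net 55, > 54, so (a) meets the standard; on (b) the weight is 94 less the opposing 34 gives net 60, which does exceed 54, so (b) meets the standard; on (c) the weight is 75 less the opposing 18 gives net 57, > 54, so (c) meets the standard.
  The union carries Stage 1; the company now bears the burden.
At Stage 2 the company must meet any credible evidence (weight exceeds 14): on (d) the weight is 79 less the opposing 62 gives net 17, > 14, so (d) meets the standard; on (e) the weight is 75 less the opposing 53 gives net 22, > 14, so (e) meets the standard.
  All elements met. The burden passes to the union.
At Stage 3 the union must meet a clear and cogent showing (weight is at least 77): on (f) the weight is 76, < 77, so (f) does not meet the standard; on (g) the weight is 82 less the opposing 5 gives net 77, ≥ 77, so (g) meets the standard.
  The union does not carry Stage 3.
The analysis ends at Stage 3; the company prevails.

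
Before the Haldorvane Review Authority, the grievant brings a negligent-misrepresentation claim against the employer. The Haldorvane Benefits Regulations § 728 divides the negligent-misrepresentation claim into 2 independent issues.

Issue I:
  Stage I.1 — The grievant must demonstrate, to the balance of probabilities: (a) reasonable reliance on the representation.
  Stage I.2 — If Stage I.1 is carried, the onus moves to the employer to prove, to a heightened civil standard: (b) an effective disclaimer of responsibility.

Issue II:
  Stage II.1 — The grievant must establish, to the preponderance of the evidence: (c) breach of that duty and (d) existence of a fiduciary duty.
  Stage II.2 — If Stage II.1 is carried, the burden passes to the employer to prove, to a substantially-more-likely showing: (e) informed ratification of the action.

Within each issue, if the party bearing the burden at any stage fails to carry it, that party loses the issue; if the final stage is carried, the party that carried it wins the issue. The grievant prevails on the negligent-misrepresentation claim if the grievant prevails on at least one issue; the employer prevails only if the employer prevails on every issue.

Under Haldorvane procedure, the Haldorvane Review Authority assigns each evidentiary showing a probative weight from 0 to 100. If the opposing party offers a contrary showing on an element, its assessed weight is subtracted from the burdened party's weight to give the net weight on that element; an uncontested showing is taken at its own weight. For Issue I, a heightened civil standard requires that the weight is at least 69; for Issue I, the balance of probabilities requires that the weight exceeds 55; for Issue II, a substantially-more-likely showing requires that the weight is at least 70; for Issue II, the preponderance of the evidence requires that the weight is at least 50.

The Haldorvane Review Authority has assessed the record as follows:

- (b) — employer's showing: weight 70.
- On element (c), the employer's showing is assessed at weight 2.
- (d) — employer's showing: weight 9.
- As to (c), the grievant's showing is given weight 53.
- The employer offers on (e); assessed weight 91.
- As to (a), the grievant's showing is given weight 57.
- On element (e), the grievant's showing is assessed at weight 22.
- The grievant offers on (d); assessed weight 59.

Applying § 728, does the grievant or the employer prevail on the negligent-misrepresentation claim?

— Issue I —
At Stage I.1 the grievant must meet the balance of probabilities (weight exceeds 55): on (a) the weight is 57, which does exceed 55, so (a) meets the standard.
  All elements met. The burden passes to the employer.
At Stage I.2 the employer must meet a heightened civil standard (weight is at least 69): on (b) the weight is 70, ≥ 69, so (b) meets the standard.
  Stage I.2 carried; the final stage is satisfied.
All stages carried — the employer prevails on this issue.
— Issue II —
Stage II.1 — burden on grievant; standard: the preponderance of the evidence (weight is at least 50).
    (c): 53 − 2 = 51 ≥ 50 [met]
    (d): 59 − 9 = 50 ≥ 50 [met]
  Stage II.1 carried; the burden shifts to the employer.
Stage II.2 — burden on employer; standard: a substantially-more-likely showing (weight is at least 70).
    (e): 91 − 22 = 69 < 70 [not met]
  Stage II.2 not carried; the employer fails its burden.
So the grievant prevails on this issue.
Per-issue: Issue I → employer; Issue II → grievant. The grievant must prevail on at least one issue; overall, the grievant prevails.

grievant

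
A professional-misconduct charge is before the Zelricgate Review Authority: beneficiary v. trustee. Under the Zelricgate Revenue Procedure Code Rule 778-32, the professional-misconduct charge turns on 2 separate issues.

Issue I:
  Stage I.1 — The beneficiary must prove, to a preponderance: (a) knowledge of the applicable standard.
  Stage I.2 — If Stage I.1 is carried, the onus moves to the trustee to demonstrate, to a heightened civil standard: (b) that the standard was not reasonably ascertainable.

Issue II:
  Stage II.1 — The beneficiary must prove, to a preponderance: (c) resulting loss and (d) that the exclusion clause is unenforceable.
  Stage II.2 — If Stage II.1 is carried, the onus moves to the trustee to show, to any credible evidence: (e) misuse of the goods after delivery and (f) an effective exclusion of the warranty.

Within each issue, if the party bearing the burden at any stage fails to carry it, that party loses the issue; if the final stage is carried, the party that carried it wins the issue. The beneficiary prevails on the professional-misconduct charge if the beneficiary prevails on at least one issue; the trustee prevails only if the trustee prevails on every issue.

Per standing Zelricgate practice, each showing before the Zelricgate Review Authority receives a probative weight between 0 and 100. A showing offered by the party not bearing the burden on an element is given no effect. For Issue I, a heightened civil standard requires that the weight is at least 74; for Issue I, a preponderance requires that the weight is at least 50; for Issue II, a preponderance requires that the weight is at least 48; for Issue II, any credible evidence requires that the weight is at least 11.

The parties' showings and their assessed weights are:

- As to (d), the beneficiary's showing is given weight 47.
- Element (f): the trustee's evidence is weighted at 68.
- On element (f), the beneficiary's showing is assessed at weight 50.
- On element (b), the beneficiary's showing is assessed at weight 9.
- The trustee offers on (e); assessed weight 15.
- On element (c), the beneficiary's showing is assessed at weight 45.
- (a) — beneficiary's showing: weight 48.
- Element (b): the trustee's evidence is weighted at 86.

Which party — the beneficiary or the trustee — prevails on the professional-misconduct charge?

— Issue I —
At Stage I.1 the beneficiary must meet a preponderance (weight is at least 50): on (a) the weight is 48, < 50, so (a) does not meet the standard.
  Stage I.1 not carried; the beneficiary fails its burden.
The trustee prevails on this issue.
— Issue II —
Stage II.1 (beneficiary, a preponderance, weight is at least 48): (c) 45 < 48 — fails; (d) 47 < 48 — fails.
  Stage II.1 not carried; the beneficiary fails its burden.
The analysis ends at Stage II.1; the trustee prevails on this issue.
Per-issue: Issue I → trustee; Issue II → trustee. The beneficiary must prevail on at least one issue; overall, the trustee prevails.

trustee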